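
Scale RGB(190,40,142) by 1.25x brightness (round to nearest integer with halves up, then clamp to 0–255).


Multiply each channel by 1.25, round half up, clamp to [0, 255]
R: 190×1.25 = 237.5 → round → 238
G: 40×1.25 = 50
B: 142×1.25 = 177.5 → round → 178
= RGB(238, 50, 178)


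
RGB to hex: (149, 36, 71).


R = 149 → 95 (hex)
G = 36 → 24 (hex)
B = 71 → 47 (hex)
Hex = #952447


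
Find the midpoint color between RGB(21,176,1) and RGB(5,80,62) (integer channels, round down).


Midpoint: each channel = ⌊(C₁+C₂)/2⌋
R: ⌊(21+5)/2⌋ = 13
G: ⌊(176+80)/2⌋ = 128
B: ⌊(1+62)/2⌋ = 31
= RGB(13, 128, 31)


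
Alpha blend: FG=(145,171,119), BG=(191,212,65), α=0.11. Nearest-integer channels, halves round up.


C = α×F + (1-α)×B, with 1-α = 0.89
R: 0.11×145 + 0.89×191 = 15.95 + 169.99 = 185.94 → 186
G: 0.11×171 + 0.89×212 = 18.81 + 188.68 = 207.49 → 207
B: 0.11×119 + 0.89×65 = 13.09 + 57.85 = 70.94 → 71
= RGB(186, 207, 71)


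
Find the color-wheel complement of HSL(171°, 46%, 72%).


Complement = opposite side of color wheel = hue + 180°
H' = (171 + 180) mod 360 = 351°
S and L unchanged.
= HSL(351°, 46%, 72%)


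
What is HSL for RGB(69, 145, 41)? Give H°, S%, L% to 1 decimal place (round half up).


Normalize: R'=69/255≈0.2706, G'=145/255≈0.5686, B'=41/255≈0.1608
Max=145/255, Min=41/255, Δ=Max-Min=104/255
L = (Max+Min)/2 = (145+41)/510 = 186/510 = 0.36470… → L = 36.5%
L ≤ 0.5 → S = Δ/(Max+Min) = 104/(145+41) = 104/186 = 0.55913… → S = 55.9%
(the 1/255 factors cancel in S and H, so raw channel differences can be used)
Max is G' → H = 60 × ((B-R)/Δ + 2) = 60 × ((41-69)/104 + 2)
  -28/104 + 2 = -0.2692… + 2 = 1.7307…
  H = 60 × 1.7307… = 103.846…° → H = 103.8°
= HSL(103.8°, 55.9%, 36.5%)


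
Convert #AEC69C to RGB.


AE → 174 (R)
C6 → 198 (G)
9C → 156 (B)
= RGB(174, 198, 156)


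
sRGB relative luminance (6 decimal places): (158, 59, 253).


Linearize each channel (sRGB transfer function): c = v/255; c_lin = c/12.92 if c ≤ 0.04045, else ((c+0.055)/1.055)^2.4
  R: 158/255 ≈ 0.619608 > 0.04045 → ((0.619608+0.055)/1.055)^2.4 ≈ 0.341914
  G: 59/255 ≈ 0.231373 > 0.04045 → ((0.231373+0.055)/1.055)^2.4 ≈ 0.043735
  B: 253/255 ≈ 0.992157 > 0.04045 → ((0.992157+0.055)/1.055)^2.4 ≈ 0.982251
R_lin = 0.341914, G_lin = 0.043735, B_lin = 0.982251
L = 0.2126×R + 0.7152×G + 0.0722×B
L = 0.2126×0.341914 + 0.7152×0.043735 + 0.0722×0.982251
L ≈ 0.174889


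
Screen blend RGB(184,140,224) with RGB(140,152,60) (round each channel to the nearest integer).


Screen: C = 255 - (255-A)×(255-B)/255, rounded to nearest integer
R: 255 - (255-184)×(255-140)/255 = 255 - 8165/255 ≈ 255 - 32.020 = 222.980 → 223
G: 255 - (255-140)×(255-152)/255 = 255 - 11845/255 ≈ 255 - 46.451 = 208.549 → 209
B: 255 - (255-224)×(255-60)/255 = 255 - 6045/255 ≈ 255 - 23.706 = 231.294 → 231
= RGB(223, 209, 231)


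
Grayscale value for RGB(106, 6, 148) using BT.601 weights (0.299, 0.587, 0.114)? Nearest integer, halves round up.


Gray = 0.299×R + 0.587×G + 0.114×B
Gray = 0.299×106 + 0.587×6 + 0.114×148
Gray = 31.694 + 3.522 + 16.872
Gray = 52.088 → round half up → 52
Gray = 52


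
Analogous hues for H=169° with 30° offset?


Base hue: 169°
Left analog: (169 - 30) mod 360 = 139°
Right analog: (169 + 30) mod 360 = 199°
Analogous hues = 139° and 199°


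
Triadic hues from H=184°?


Triadic: equally spaced at 120° intervals
H1 = 184°
H2 = (184 + 120) mod 360 = 304°
H3 = (184 + 240) mod 360 = 64°
Triadic = 184°, 304°, 64°


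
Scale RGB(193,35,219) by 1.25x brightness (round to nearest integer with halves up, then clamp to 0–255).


Multiply each channel by 1.25, round half up, clamp to [0, 255]
R: 193×1.25 = 241.25 → round → 241
G: 35×1.25 = 43.75 → round → 44
B: 219×1.25 = 273.75 → round → 274 → clamp → 255
= RGB(241, 44, 255)


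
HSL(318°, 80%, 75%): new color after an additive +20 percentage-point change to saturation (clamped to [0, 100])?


Original S = 80%
Adjustment = +20 percentage points
New S = 80 + (20) = 100
Clamp to [0, 100] → 100
= HSL(318°, 100%, 75%)


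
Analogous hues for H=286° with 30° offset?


Base hue: 286°
Left analog: (286 - 30) mod 360 = 256°
Right analog: (286 + 30) mod 360 = 316°
Analogous hues = 256° and 316°


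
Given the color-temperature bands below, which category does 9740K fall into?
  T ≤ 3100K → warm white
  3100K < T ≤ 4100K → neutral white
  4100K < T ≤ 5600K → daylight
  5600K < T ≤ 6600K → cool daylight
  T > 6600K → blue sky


Temperature: 9740K
9740K > 6600K → blue sky
Classification: blue sky


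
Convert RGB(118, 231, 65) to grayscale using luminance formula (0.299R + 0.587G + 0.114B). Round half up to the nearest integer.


Gray = 0.299×R + 0.587×G + 0.114×B
Gray = 0.299×118 + 0.587×231 + 0.114×65
Gray = 35.282 + 135.597 + 7.410
Gray = 178.289 → round half up → 178
Gray = 178


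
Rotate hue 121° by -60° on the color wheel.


New hue = (H + rotation) mod 360
New hue = (121 -60) mod 360
= 61 mod 360
= 61°


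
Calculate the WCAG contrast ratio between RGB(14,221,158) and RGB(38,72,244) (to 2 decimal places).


Linearize each sRGB channel c=v/255: c/12.92 if c ≤ 0.04045 else ((c+0.055)/1.055)^2.4
L = 0.2126×R_lin + 0.7152×G_lin + 0.0722×B_lin
Color 1 (14,221,158):
  R=14: 14/255≈0.0549 > 0.04045 → ((0.0549+0.055)/1.055)^2.4 ≈ 0.00439
  G=221: 221/255≈0.8667 > 0.04045 → ((0.8667+0.055)/1.055)^2.4 ≈ 0.72306
  B=158: 158/255≈0.6196 > 0.04045 → ((0.6196+0.055)/1.055)^2.4 ≈ 0.34191
  L1 = 0.2126×0.00439 + 0.7152×0.72306 + 0.0722×0.34191 ≈ 0.54275
Color 2 (38,72,244):
  R=38: 38/255≈0.1490 > 0.04045 → ((0.1490+0.055)/1.055)^2.4 ≈ 0.01938
  G=72: 72/255≈0.2824 > 0.04045 → ((0.2824+0.055)/1.055)^2.4 ≈ 0.06480
  B=244: 244/255≈0.9569 > 0.04045 → ((0.9569+0.055)/1.055)^2.4 ≈ 0.90466
  L2 = 0.2126×0.01938 + 0.7152×0.06480 + 0.0722×0.90466 ≈ 0.11578
Lighter = 0.54275, Darker = 0.11578
Ratio = (L_lighter + 0.05) / (L_darker + 0.05)
Ratio = (0.54275 + 0.05) / (0.11578 + 0.05) = 0.59275 / 0.16578 ≈ 3.5754
Ratio ≈ 3.58:1


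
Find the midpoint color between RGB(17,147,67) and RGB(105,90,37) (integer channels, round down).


Midpoint: each channel = ⌊(C₁+C₂)/2⌋
R: ⌊(17+105)/2⌋ = 61
G: ⌊(147+90)/2⌋ = 118
B: ⌊(67+37)/2⌋ = 52
= RGB(61, 118, 52)


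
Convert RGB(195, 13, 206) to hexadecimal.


R = 195 → C3 (hex)
G = 13 → 0D (hex)
B = 206 → CE (hex)
Hex = #C30DCE


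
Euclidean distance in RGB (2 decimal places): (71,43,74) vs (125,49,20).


d = √[(R₁-R₂)² + (G₁-G₂)² + (B₁-B₂)²]
d = √[(71-125)² + (43-49)² + (74-20)²]
d = √[2916 + 36 + 2916]
d = √5868
d ≈ 76.60


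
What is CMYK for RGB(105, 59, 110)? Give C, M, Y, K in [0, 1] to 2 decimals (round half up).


R'=105/255≈0.4118, G'=59/255≈0.2314, B'=110/255≈0.4314
K = 1 - max(R',G',B') = 1 - 110/255 = 145/255 = 0.56862… → 0.57
(1-R'-K)/(1-K) simplifies to (max-R)/max with max = 110:
C = (110-105)/110 = 5/110 = 0.04545… → 0.05
M = (110-59)/110 = 51/110 = 0.46363… → 0.46
Y = (110-110)/110 = 0/110 = 0 → 0.00
= CMYK(0.05, 0.46, 0.00, 0.57)


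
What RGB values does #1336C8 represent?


13 → 19 (R)
36 → 54 (G)
C8 → 200 (B)
= RGB(19, 54, 200)


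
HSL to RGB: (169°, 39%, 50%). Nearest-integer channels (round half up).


H=169°, S=0.39, L=0.50
C = (1-|2L-1|)×S = (1-|0.00|)×0.39 = 0.39
H' = H/60 = 169/60 ≈ 2.8167; X = C×(1-|H' mod 2 - 1|) = 0.3185
m = L - C/2 = 0.50 - 0.195 = 0.305
Sector ⌊H'⌋ = 2 → (R',G',B') = (0.0, 0.39, 0.3185)
RGB = ((R'+m)×255, (G'+m)×255, (B'+m)×255) = (77.775, 177.225, 158.9925)
Round half up → RGB(78, 177, 159)


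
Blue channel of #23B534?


Color: #23B534
R = 23 = 35
G = B5 = 181
B = 34 = 52
Blue = 52


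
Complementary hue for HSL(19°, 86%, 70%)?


Complement = opposite side of color wheel = hue + 180°
H' = (19 + 180) mod 360 = 199°
S and L unchanged.
= HSL(199°, 86%, 70%)


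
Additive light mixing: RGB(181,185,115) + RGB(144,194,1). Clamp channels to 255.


Additive: each channel = min(255, C₁+C₂)
R: 181+144 = 325 → 255
G: 185+194 = 379 → 255
B: 115+1 = 116 → 116
= RGB(255, 255, 116)


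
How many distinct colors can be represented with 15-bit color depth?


Colors = 2^bits = 2^15
= 32,768 colors


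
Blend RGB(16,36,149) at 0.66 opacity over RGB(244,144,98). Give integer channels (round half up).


C = α×F + (1-α)×B, with 1-α = 0.34
R: 0.66×16 + 0.34×244 = 10.56 + 82.96 = 93.52 → 94
G: 0.66×36 + 0.34×144 = 23.76 + 48.96 = 72.72 → 73
B: 0.66×149 + 0.34×98 = 98.34 + 33.32 = 131.66 → 132
= RGB(94, 73, 132)


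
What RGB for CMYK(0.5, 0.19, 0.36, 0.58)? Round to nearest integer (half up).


R = 255 × (1-C) × (1-K) = 255 × 0.50 × 0.42 = 53.55 → 54
G = 255 × (1-M) × (1-K) = 255 × 0.81 × 0.42 = 86.751 → 87
B = 255 × (1-Y) × (1-K) = 255 × 0.64 × 0.42 = 68.544 → 69
= RGB(54, 87, 69)


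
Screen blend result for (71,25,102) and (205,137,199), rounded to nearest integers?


Screen: C = 255 - (255-A)×(255-B)/255, rounded to nearest integer
R: 255 - (255-71)×(255-205)/255 = 255 - 9200/255 ≈ 255 - 36.078 = 218.922 → 219
G: 255 - (255-25)×(255-137)/255 = 255 - 27140/255 ≈ 255 - 106.431 = 148.569 → 149
B: 255 - (255-102)×(255-199)/255 = 255 - 8568/255 ≈ 255 - 33.600 = 221.400 → 221
= RGB(219, 149, 221)


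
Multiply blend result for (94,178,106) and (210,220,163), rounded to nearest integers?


Multiply: C = A×B/255, rounded to nearest integer
R: 94×210/255 = 19740/255 ≈ 77.412 → 77
G: 178×220/255 = 39160/255 ≈ 153.569 → 154
B: 106×163/255 = 17278/255 ≈ 67.757 → 68
= RGB(77, 154, 68)


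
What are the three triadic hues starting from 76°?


Triadic: equally spaced at 120° intervals
H1 = 76°
H2 = (76 + 120) mod 360 = 196°
H3 = (76 + 240) mod 360 = 316°
Triadic = 76°, 196°, 316°


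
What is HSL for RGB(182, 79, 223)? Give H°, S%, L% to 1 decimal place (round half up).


Normalize: R'=182/255≈0.7137, G'=79/255≈0.3098, B'=223/255≈0.8745
Max=223/255, Min=79/255, Δ=Max-Min=144/255
L = (Max+Min)/2 = (223+79)/510 = 302/510 = 0.59215… → L = 59.2%
L > 0.5 → S = Δ/(2-Max-Min) = 144/(510-223-79) = 144/208 = 0.69230… → S = 69.2%
(the 1/255 factors cancel in S and H, so raw channel differences can be used)
Max is B' → H = 60 × ((R-G)/Δ + 4) = 60 × ((182-79)/144 + 4)
  103/144 + 4 = 0.7152… + 4 = 4.7152…
  H = 60 × 4.7152… = 282.916…° → H = 282.9°
= HSL(282.9°, 69.2%, 59.2%)


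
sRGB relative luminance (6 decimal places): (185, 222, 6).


Linearize each channel (sRGB transfer function): c = v/255; c_lin = c/12.92 if c ≤ 0.04045, else ((c+0.055)/1.055)^2.4
  R: 185/255 ≈ 0.725490 > 0.04045 → ((0.725490+0.055)/1.055)^2.4 ≈ 0.485150
  G: 222/255 ≈ 0.870588 > 0.04045 → ((0.870588+0.055)/1.055)^2.4 ≈ 0.730461
  B: 6/255 ≈ 0.023529 ≤ 0.04045 → 0.023529/12.92 ≈ 0.001821
R_lin = 0.485150, G_lin = 0.730461, B_lin = 0.001821
L = 0.2126×R + 0.7152×G + 0.0722×B
L = 0.2126×0.485150 + 0.7152×0.730461 + 0.0722×0.001821
L ≈ 0.625700


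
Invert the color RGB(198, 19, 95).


Invert: (255-R, 255-G, 255-B)
R: 255-198 = 57
G: 255-19 = 236
B: 255-95 = 160
= RGB(57, 236, 160)


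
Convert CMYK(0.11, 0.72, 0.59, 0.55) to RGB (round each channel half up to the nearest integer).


R = 255 × (1-C) × (1-K) = 255 × 0.89 × 0.45 = 102.1275 → 102
G = 255 × (1-M) × (1-K) = 255 × 0.28 × 0.45 = 32.13 → 32
B = 255 × (1-Y) × (1-K) = 255 × 0.41 × 0.45 = 47.0475 → 47
= RGB(102, 32, 47)


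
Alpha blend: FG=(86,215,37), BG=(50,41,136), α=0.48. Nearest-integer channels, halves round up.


C = α×F + (1-α)×B, with 1-α = 0.52
R: 0.48×86 + 0.52×50 = 41.28 + 26.00 = 67.28 → 67
G: 0.48×215 + 0.52×41 = 103.20 + 21.32 = 124.52 → 125
B: 0.48×37 + 0.52×136 = 17.76 + 70.72 = 88.48 → 88
= RGB(67, 125, 88)


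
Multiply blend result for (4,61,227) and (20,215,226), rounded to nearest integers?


Multiply: C = A×B/255, rounded to nearest integer
R: 4×20/255 = 80/255 ≈ 0.314 → 0
G: 61×215/255 = 13115/255 ≈ 51.431 → 51
B: 227×226/255 = 51302/255 ≈ 201.184 → 201
= RGB(0, 51, 201)


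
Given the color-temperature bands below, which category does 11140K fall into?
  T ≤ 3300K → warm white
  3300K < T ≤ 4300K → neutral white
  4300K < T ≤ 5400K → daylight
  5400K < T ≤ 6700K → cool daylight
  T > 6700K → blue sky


Temperature: 11140K
11140K > 6700K → blue sky
Classification: blue sky


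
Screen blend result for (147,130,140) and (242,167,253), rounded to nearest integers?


Screen: C = 255 - (255-A)×(255-B)/255, rounded to nearest integer
R: 255 - (255-147)×(255-242)/255 = 255 - 1404/255 ≈ 255 - 5.506 = 249.494 → 249
G: 255 - (255-130)×(255-167)/255 = 255 - 11000/255 ≈ 255 - 43.137 = 211.863 → 212
B: 255 - (255-140)×(255-253)/255 = 255 - 230/255 ≈ 255 - 0.902 = 254.098 → 254
= RGB(249, 212, 254)


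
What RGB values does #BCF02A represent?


BC → 188 (R)
F0 → 240 (G)
2A → 42 (B)
= RGB(188, 240, 42)


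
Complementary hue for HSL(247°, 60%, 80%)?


Complement = opposite side of color wheel = hue + 180°
H' = (247 + 180) mod 360 = 67°
S and L unchanged.
= HSL(67°, 60%, 80%)


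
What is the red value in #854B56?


Color: #854B56
R = 85 = 133
G = 4B = 75
B = 56 = 86
Red = 133


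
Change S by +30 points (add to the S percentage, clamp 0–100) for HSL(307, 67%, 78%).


Original S = 67%
Adjustment = +30 percentage points
New S = 67 + (30) = 97
Clamp to [0, 100] → 97
= HSL(307°, 97%, 78%)


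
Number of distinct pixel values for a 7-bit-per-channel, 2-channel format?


Total bits = 7 bits/channel × 2 channels = 14 bits
Distinct pixel values = 2^14
= 16,384 pixel values


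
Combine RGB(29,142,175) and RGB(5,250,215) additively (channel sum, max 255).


Additive: each channel = min(255, C₁+C₂)
R: 29+5 = 34 → 34
G: 142+250 = 392 → 255
B: 175+215 = 390 → 255
= RGB(34, 255, 255)


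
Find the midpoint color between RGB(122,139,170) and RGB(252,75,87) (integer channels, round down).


Midpoint: each channel = ⌊(C₁+C₂)/2⌋
R: ⌊(122+252)/2⌋ = 187
G: ⌊(139+75)/2⌋ = 107
B: ⌊(170+87)/2⌋ = 128
= RGB(187, 107, 128)


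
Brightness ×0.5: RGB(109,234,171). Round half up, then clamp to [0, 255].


Multiply each channel by 0.5, round half up, clamp to [0, 255]
R: 109×0.5 = 54.5 → round → 55
G: 234×0.5 = 117
B: 171×0.5 = 85.5 → round → 86
= RGB(55, 117, 86)


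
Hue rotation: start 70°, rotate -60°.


New hue = (H + rotation) mod 360
New hue = (70 -60) mod 360
= 10 mod 360
= 10°


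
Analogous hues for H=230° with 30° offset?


Base hue: 230°
Left analog: (230 - 30) mod 360 = 200°
Right analog: (230 + 30) mod 360 = 260°
Analogous hues = 200° and 260°


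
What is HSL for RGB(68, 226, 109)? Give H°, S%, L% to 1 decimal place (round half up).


Normalize: R'=68/255≈0.2667, G'=226/255≈0.8863, B'=109/255≈0.4275
Max=226/255, Min=68/255, Δ=Max-Min=158/255
L = (Max+Min)/2 = (226+68)/510 = 294/510 = 0.57647… → L = 57.6%
L > 0.5 → S = Δ/(2-Max-Min) = 158/(510-226-68) = 158/216 = 0.73148… → S = 73.1%
(the 1/255 factors cancel in S and H, so raw channel differences can be used)
Max is G' → H = 60 × ((B-R)/Δ + 2) = 60 × ((109-68)/158 + 2)
  41/158 + 2 = 0.2594… + 2 = 2.2594…
  H = 60 × 2.2594… = 135.569…° → H = 135.6°
= HSL(135.6°, 73.1%, 57.6%)


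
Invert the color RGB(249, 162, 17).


Invert: (255-R, 255-G, 255-B)
R: 255-249 = 6
G: 255-162 = 93
B: 255-17 = 238
= RGB(6, 93, 238)


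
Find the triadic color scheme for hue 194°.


Triadic: equally spaced at 120° intervals
H1 = 194°
H2 = (194 + 120) mod 360 = 314°
H3 = (194 + 240) mod 360 = 74°
Triadic = 194°, 314°, 74°


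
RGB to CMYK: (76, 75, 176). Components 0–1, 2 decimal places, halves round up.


R'=76/255≈0.2980, G'=75/255≈0.2941, B'=176/255≈0.6902
K = 1 - max(R',G',B') = 1 - 176/255 = 79/255 = 0.30980… → 0.31
(1-R'-K)/(1-K) simplifies to (max-R)/max with max = 176:
C = (176-76)/176 = 100/176 = 0.56818… → 0.57
M = (176-75)/176 = 101/176 = 0.57386… → 0.57
Y = (176-176)/176 = 0/176 = 0 → 0.00
= CMYK(0.57, 0.57, 0.00, 0.31)


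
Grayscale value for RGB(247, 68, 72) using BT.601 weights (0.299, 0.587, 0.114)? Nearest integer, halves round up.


Gray = 0.299×R + 0.587×G + 0.114×B
Gray = 0.299×247 + 0.587×68 + 0.114×72
Gray = 73.853 + 39.916 + 8.208
Gray = 121.977 → round half up → 122
Gray = 122


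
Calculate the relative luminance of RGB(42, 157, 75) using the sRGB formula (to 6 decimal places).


Linearize each channel (sRGB transfer function): c = v/255; c_lin = c/12.92 if c ≤ 0.04045, else ((c+0.055)/1.055)^2.4
  R: 42/255 ≈ 0.164706 > 0.04045 → ((0.164706+0.055)/1.055)^2.4 ≈ 0.023153
  G: 157/255 ≈ 0.615686 > 0.04045 → ((0.615686+0.055)/1.055)^2.4 ≈ 0.337164
  B: 75/255 ≈ 0.294118 > 0.04045 → ((0.294118+0.055)/1.055)^2.4 ≈ 0.070360
R_lin = 0.023153, G_lin = 0.337164, B_lin = 0.070360
L = 0.2126×R + 0.7152×G + 0.0722×B
L = 0.2126×0.023153 + 0.7152×0.337164 + 0.0722×0.070360
L ≈ 0.251142


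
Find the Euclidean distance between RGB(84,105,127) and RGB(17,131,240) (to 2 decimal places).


d = √[(R₁-R₂)² + (G₁-G₂)² + (B₁-B₂)²]
d = √[(84-17)² + (105-131)² + (127-240)²]
d = √[4489 + 676 + 12769]
d = √17934
d ≈ 133.92


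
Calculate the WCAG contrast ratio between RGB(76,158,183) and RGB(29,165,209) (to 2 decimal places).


Linearize each sRGB channel c=v/255: c/12.92 if c ≤ 0.04045 else ((c+0.055)/1.055)^2.4
L = 0.2126×R_lin + 0.7152×G_lin + 0.0722×B_lin
Color 1 (76,158,183):
  R=76: 76/255≈0.2980 > 0.04045 → ((0.2980+0.055)/1.055)^2.4 ≈ 0.07227
  G=158: 158/255≈0.6196 > 0.04045 → ((0.6196+0.055)/1.055)^2.4 ≈ 0.34191
  B=183: 183/255≈0.7176 > 0.04045 → ((0.7176+0.055)/1.055)^2.4 ≈ 0.47353
  L1 = 0.2126×0.07227 + 0.7152×0.34191 + 0.0722×0.47353 ≈ 0.29409
Color 2 (29,165,209):
  R=29: 29/255≈0.1137 > 0.04045 → ((0.1137+0.055)/1.055)^2.4 ≈ 0.01229
  G=165: 165/255≈0.6471 > 0.04045 → ((0.6471+0.055)/1.055)^2.4 ≈ 0.37626
  B=209: 209/255≈0.8196 > 0.04045 → ((0.8196+0.055)/1.055)^2.4 ≈ 0.63760
  L2 = 0.2126×0.01229 + 0.7152×0.37626 + 0.0722×0.63760 ≈ 0.31775
Lighter = 0.31775, Darker = 0.29409
Ratio = (L_lighter + 0.05) / (L_darker + 0.05)
Ratio = (0.31775 + 0.05) / (0.29409 + 0.05) = 0.36775 / 0.34409 ≈ 1.0688
Ratio ≈ 1.07:1


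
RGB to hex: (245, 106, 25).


R = 245 → F5 (hex)
G = 106 → 6A (hex)
B = 25 → 19 (hex)
Hex = #F56A19


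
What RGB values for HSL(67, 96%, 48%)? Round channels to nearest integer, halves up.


H=67°, S=0.96, L=0.48
C = (1-|2L-1|)×S = (1-|-0.04|)×0.96 = 0.9216
H' = H/60 = 67/60 ≈ 1.1167; X = C×(1-|H' mod 2 - 1|) = 0.81408
m = L - C/2 = 0.48 - 0.4608 = 0.0192
Sector ⌊H'⌋ = 1 → (R',G',B') = (0.81408, 0.9216, 0.0)
RGB = ((R'+m)×255, (G'+m)×255, (B'+m)×255) = (212.4864, 239.904, 4.896)
Round half up → RGB(212, 240, 5)


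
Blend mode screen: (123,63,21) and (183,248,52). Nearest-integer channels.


Screen: C = 255 - (255-A)×(255-B)/255, rounded to nearest integer
R: 255 - (255-123)×(255-183)/255 = 255 - 9504/255 ≈ 255 - 37.271 = 217.729 → 218
G: 255 - (255-63)×(255-248)/255 = 255 - 1344/255 ≈ 255 - 5.271 = 249.729 → 250
B: 255 - (255-21)×(255-52)/255 = 255 - 47502/255 ≈ 255 - 186.282 = 68.718 → 69
= RGB(218, 250, 69)


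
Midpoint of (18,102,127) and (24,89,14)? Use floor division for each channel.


Midpoint: each channel = ⌊(C₁+C₂)/2⌋
R: ⌊(18+24)/2⌋ = 21
G: ⌊(102+89)/2⌋ = 95
B: ⌊(127+14)/2⌋ = 70
= RGB(21, 95, 70)


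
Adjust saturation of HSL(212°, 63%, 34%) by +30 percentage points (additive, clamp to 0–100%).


Original S = 63%
Adjustment = +30 percentage points
New S = 63 + (30) = 93
Clamp to [0, 100] → 93
= HSL(212°, 93%, 34%)


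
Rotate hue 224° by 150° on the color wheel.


New hue = (H + rotation) mod 360
New hue = (224 + 150) mod 360
= 374 mod 360
= 14°


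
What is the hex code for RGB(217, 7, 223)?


R = 217 → D9 (hex)
G = 7 → 07 (hex)
B = 223 → DF (hex)
Hex = #D907DF


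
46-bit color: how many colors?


Colors = 2^bits = 2^46
= 70,368,744,177,664 colors


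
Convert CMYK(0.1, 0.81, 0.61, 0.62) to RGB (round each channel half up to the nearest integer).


R = 255 × (1-C) × (1-K) = 255 × 0.90 × 0.38 = 87.21 → 87
G = 255 × (1-M) × (1-K) = 255 × 0.19 × 0.38 = 18.411 → 18
B = 255 × (1-Y) × (1-K) = 255 × 0.39 × 0.38 = 37.791 → 38
= RGB(87, 18, 38)


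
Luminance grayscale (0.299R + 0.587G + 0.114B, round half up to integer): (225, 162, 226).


Gray = 0.299×R + 0.587×G + 0.114×B
Gray = 0.299×225 + 0.587×162 + 0.114×226
Gray = 67.275 + 95.094 + 25.764
Gray = 188.133 → round half up → 188
Gray = 188


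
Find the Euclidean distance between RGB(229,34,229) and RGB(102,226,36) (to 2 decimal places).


d = √[(R₁-R₂)² + (G₁-G₂)² + (B₁-B₂)²]
d = √[(229-102)² + (34-226)² + (229-36)²]
d = √[16129 + 36864 + 37249]
d = √90242
d ≈ 300.40


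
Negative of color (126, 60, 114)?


Invert: (255-R, 255-G, 255-B)
R: 255-126 = 129
G: 255-60 = 195
B: 255-114 = 141
= RGB(129, 195, 141)


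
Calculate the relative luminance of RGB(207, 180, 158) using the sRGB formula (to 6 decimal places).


Linearize each channel (sRGB transfer function): c = v/255; c_lin = c/12.92 if c ≤ 0.04045, else ((c+0.055)/1.055)^2.4
  R: 207/255 ≈ 0.811765 > 0.04045 → ((0.811765+0.055)/1.055)^2.4 ≈ 0.623960
  G: 180/255 ≈ 0.705882 > 0.04045 → ((0.705882+0.055)/1.055)^2.4 ≈ 0.456411
  B: 158/255 ≈ 0.619608 > 0.04045 → ((0.619608+0.055)/1.055)^2.4 ≈ 0.341914
R_lin = 0.623960, G_lin = 0.456411, B_lin = 0.341914
L = 0.2126×R + 0.7152×G + 0.0722×B
L = 0.2126×0.623960 + 0.7152×0.456411 + 0.0722×0.341914
L ≈ 0.483765


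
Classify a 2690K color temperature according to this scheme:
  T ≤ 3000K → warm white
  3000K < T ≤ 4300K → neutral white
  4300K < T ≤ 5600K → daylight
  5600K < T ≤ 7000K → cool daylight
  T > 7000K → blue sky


Temperature: 2690K
2690K ≤ 3000K → warm white
Classification: warm white


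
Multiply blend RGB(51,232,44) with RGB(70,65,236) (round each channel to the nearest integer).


Multiply: C = A×B/255, rounded to nearest integer
R: 51×70/255 = 3570/255 ≈ 14.000 → 14
G: 232×65/255 = 15080/255 ≈ 59.137 → 59
B: 44×236/255 = 10384/255 ≈ 40.722 → 41
= RGB(14, 59, 41)


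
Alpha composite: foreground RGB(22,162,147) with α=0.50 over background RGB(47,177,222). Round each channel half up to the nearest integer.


C = α×F + (1-α)×B, with 1-α = 0.50
R: 0.50×22 + 0.50×47 = 11.00 + 23.50 = 34.50 → 35
G: 0.50×162 + 0.50×177 = 81.00 + 88.50 = 169.50 → 170
B: 0.50×147 + 0.50×222 = 73.50 + 111.00 = 184.50 → 185
= RGB(35, 170, 185)


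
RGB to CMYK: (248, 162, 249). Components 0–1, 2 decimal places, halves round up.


R'=248/255≈0.9725, G'=162/255≈0.6353, B'=249/255≈0.9765
K = 1 - max(R',G',B') = 1 - 249/255 = 6/255 = 0.02352… → 0.02
(1-R'-K)/(1-K) simplifies to (max-R)/max with max = 249:
C = (249-248)/249 = 1/249 = 0.00401… → 0.00
M = (249-162)/249 = 87/249 = 0.34939… → 0.35
Y = (249-249)/249 = 0/249 = 0 → 0.00
= CMYK(0.00, 0.35, 0.00, 0.02)


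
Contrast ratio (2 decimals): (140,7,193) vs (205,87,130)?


Linearize each sRGB channel c=v/255: c/12.92 if c ≤ 0.04045 else ((c+0.055)/1.055)^2.4
L = 0.2126×R_lin + 0.7152×G_lin + 0.0722×B_lin
Color 1 (140,7,193):
  R=140: 140/255≈0.5490 > 0.04045 → ((0.5490+0.055)/1.055)^2.4 ≈ 0.26225
  G=7: 7/255≈0.0275 ≤ 0.04045 → 0.0275/12.92 ≈ 0.00212
  B=193: 193/255≈0.7569 > 0.04045 → ((0.7569+0.055)/1.055)^2.4 ≈ 0.53328
  L1 = 0.2126×0.26225 + 0.7152×0.00212 + 0.0722×0.53328 ≈ 0.09578
Color 2 (205,87,130):
  R=205: 205/255≈0.8039 > 0.04045 → ((0.8039+0.055)/1.055)^2.4 ≈ 0.61050
  G=87: 87/255≈0.3412 > 0.04045 → ((0.3412+0.055)/1.055)^2.4 ≈ 0.09531
  B=130: 130/255≈0.5098 > 0.04045 → ((0.5098+0.055)/1.055)^2.4 ≈ 0.22323
  L2 = 0.2126×0.61050 + 0.7152×0.09531 + 0.0722×0.22323 ≈ 0.21407
Lighter = 0.21407, Darker = 0.09578
Ratio = (L_lighter + 0.05) / (L_darker + 0.05)
Ratio = (0.21407 + 0.05) / (0.09578 + 0.05) = 0.26407 / 0.14578 ≈ 1.8115
Ratio ≈ 1.81:1


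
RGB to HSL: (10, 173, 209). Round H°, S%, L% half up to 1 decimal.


Normalize: R'=10/255≈0.0392, G'=173/255≈0.6784, B'=209/255≈0.8196
Max=209/255, Min=10/255, Δ=Max-Min=199/255
L = (Max+Min)/2 = (209+10)/510 = 219/510 = 0.42941… → L = 42.9%
L ≤ 0.5 → S = Δ/(Max+Min) = 199/(209+10) = 199/219 = 0.90867… → S = 90.9%
(the 1/255 factors cancel in S and H, so raw channel differences can be used)
Max is B' → H = 60 × ((R-G)/Δ + 4) = 60 × ((10-173)/199 + 4)
  -163/199 + 4 = -0.8190… + 4 = 3.1809…
  H = 60 × 3.1809… = 190.854…° → H = 190.9°
= HSL(190.9°, 90.9%, 42.9%)


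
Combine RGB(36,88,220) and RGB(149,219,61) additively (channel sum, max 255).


Additive: each channel = min(255, C₁+C₂)
R: 36+149 = 185 → 185
G: 88+219 = 307 → 255
B: 220+61 = 281 → 255
= RGB(185, 255, 255)


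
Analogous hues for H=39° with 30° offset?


Base hue: 39°
Left analog: (39 - 30) mod 360 = 9°
Right analog: (39 + 30) mod 360 = 69°
Analogous hues = 9° and 69°


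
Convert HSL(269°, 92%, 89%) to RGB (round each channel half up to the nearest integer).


H=269°, S=0.92, L=0.89
C = (1-|2L-1|)×S = (1-|0.78|)×0.92 = 0.2024
H' = H/60 = 269/60 ≈ 4.4833; X = C×(1-|H' mod 2 - 1|) ≈ 0.0978
m = L - C/2 = 0.89 - 0.1012 = 0.7888
Sector ⌊H'⌋ = 4 → (R',G',B') = (≈0.0978, 0.0, 0.2024)
RGB = ((R'+m)×255, (G'+m)×255, (B'+m)×255) = (226.0898, 201.144, 252.756)
Round half up → RGB(226, 201, 253)


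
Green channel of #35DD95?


Color: #35DD95
R = 35 = 53
G = DD = 221
B = 95 = 149
Green = 221


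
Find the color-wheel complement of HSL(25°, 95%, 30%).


Complement = opposite side of color wheel = hue + 180°
H' = (25 + 180) mod 360 = 205°
S and L unchanged.
= HSL(205°, 95%, 30%)


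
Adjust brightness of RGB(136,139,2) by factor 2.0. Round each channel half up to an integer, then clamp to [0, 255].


Multiply each channel by 2.0, round half up, clamp to [0, 255]
R: 136×2.0 = 272 → clamp → 255
G: 139×2.0 = 278 → clamp → 255
B: 2×2.0 = 4
= RGB(255, 255, 4)


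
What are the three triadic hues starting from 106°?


Triadic: equally spaced at 120° intervals
H1 = 106°
H2 = (106 + 120) mod 360 = 226°
H3 = (106 + 240) mod 360 = 346°
Triadic = 106°, 226°, 346°


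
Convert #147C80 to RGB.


14 → 20 (R)
7C → 124 (G)
80 → 128 (B)
= RGB(20, 124, 128)


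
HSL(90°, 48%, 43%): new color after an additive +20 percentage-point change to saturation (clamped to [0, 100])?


Original S = 48%
Adjustment = +20 percentage points
New S = 48 + (20) = 68
Clamp to [0, 100] → 68
= HSL(90°, 68%, 43%)


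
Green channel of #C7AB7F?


Color: #C7AB7F
R = C7 = 199
G = AB = 171
B = 7F = 127
Green = 171


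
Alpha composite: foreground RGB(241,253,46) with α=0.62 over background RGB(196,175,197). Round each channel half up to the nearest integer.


C = α×F + (1-α)×B, with 1-α = 0.38
R: 0.62×241 + 0.38×196 = 149.42 + 74.48 = 223.90 → 224
G: 0.62×253 + 0.38×175 = 156.86 + 66.50 = 223.36 → 223
B: 0.62×46 + 0.38×197 = 28.52 + 74.86 = 103.38 → 103
= RGB(224, 223, 103)


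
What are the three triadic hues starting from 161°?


Triadic: equally spaced at 120° intervals
H1 = 161°
H2 = (161 + 120) mod 360 = 281°
H3 = (161 + 240) mod 360 = 41°
Triadic = 161°, 281°, 41°


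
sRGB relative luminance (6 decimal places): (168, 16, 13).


Linearize each channel (sRGB transfer function): c = v/255; c_lin = c/12.92 if c ≤ 0.04045, else ((c+0.055)/1.055)^2.4
  R: 168/255 ≈ 0.658824 > 0.04045 → ((0.658824+0.055)/1.055)^2.4 ≈ 0.391572
  G: 16/255 ≈ 0.062745 > 0.04045 → ((0.062745+0.055)/1.055)^2.4 ≈ 0.005182
  B: 13/255 ≈ 0.050980 > 0.04045 → ((0.050980+0.055)/1.055)^2.4 ≈ 0.004025
R_lin = 0.391572, G_lin = 0.005182, B_lin = 0.004025
L = 0.2126×R + 0.7152×G + 0.0722×B
L = 0.2126×0.391572 + 0.7152×0.005182 + 0.0722×0.004025
L ≈ 0.087245


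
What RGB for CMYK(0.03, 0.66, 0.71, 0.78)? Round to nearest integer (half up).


R = 255 × (1-C) × (1-K) = 255 × 0.97 × 0.22 = 54.417 → 54
G = 255 × (1-M) × (1-K) = 255 × 0.34 × 0.22 = 19.074 → 19
B = 255 × (1-Y) × (1-K) = 255 × 0.29 × 0.22 = 16.269 → 16
= RGB(54, 19, 16)


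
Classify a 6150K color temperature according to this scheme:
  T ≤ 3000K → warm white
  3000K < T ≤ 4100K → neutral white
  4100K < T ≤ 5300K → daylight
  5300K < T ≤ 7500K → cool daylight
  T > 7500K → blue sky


Temperature: 6150K
5300K < 6150K ≤ 7500K → cool daylight
Classification: cool daylight


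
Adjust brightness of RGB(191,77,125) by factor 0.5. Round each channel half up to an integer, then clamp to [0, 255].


Multiply each channel by 0.5, round half up, clamp to [0, 255]
R: 191×0.5 = 95.5 → round → 96
G: 77×0.5 = 38.5 → round → 39
B: 125×0.5 = 62.5 → round → 63
= RGB(96, 39, 63)


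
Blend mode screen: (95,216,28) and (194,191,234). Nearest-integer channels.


Screen: C = 255 - (255-A)×(255-B)/255, rounded to nearest integer
R: 255 - (255-95)×(255-194)/255 = 255 - 9760/255 ≈ 255 - 38.275 = 216.725 → 217
G: 255 - (255-216)×(255-191)/255 = 255 - 2496/255 ≈ 255 - 9.788 = 245.212 → 245
B: 255 - (255-28)×(255-234)/255 = 255 - 4767/255 ≈ 255 - 18.694 = 236.306 → 236
= RGB(217, 245, 236)


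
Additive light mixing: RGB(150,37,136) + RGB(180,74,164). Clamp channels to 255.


Additive: each channel = min(255, C₁+C₂)
R: 150+180 = 330 → 255
G: 37+74 = 111 → 111
B: 136+164 = 300 → 255
= RGB(255, 111, 255)


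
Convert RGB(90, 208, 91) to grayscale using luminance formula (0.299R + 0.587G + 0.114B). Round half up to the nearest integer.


Gray = 0.299×R + 0.587×G + 0.114×B
Gray = 0.299×90 + 0.587×208 + 0.114×91
Gray = 26.910 + 122.096 + 10.374
Gray = 159.380 → round half up → 159
Gray = 159


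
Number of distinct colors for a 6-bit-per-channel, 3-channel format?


Total bits = 6 bits/channel × 3 channels = 18 bits
Distinct colors = 2^18
= 262,144 colors


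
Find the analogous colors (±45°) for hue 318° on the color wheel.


Base hue: 318°
Left analog: (318 - 45) mod 360 = 273°
Right analog: (318 + 45) mod 360 = 3°
Analogous hues = 273° and 3°


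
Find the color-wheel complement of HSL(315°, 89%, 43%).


Complement = opposite side of color wheel = hue + 180°
H' = (315 + 180) mod 360 = 135°
S and L unchanged.
= HSL(135°, 89%, 43%)


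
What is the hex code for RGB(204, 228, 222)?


R = 204 → CC (hex)
G = 228 → E4 (hex)
B = 222 → DE (hex)
Hex = #CCE4DE


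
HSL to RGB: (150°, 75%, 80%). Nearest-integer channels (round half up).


H=150°, S=0.75, L=0.80
C = (1-|2L-1|)×S = (1-|0.60|)×0.75 = 0.3
H' = H/60 = 150/60 ≈ 2.5000; X = C×(1-|H' mod 2 - 1|) = 0.15
m = L - C/2 = 0.80 - 0.15 = 0.65
Sector ⌊H'⌋ = 2 → (R',G',B') = (0.0, 0.3, 0.15)
RGB = ((R'+m)×255, (G'+m)×255, (B'+m)×255) = (165.75, 242.25, 204.0)
Round half up → RGB(166, 242, 204)


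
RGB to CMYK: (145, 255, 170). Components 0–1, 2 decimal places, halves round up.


R'=145/255≈0.5686, G'=255/255≈1.0000, B'=170/255≈0.6667
K = 1 - max(R',G',B') = 1 - 255/255 = 0/255 = 0 → 0.00
(1-R'-K)/(1-K) simplifies to (max-R)/max with max = 255:
C = (255-145)/255 = 110/255 = 0.43137… → 0.43
M = (255-255)/255 = 0/255 = 0 → 0.00
Y = (255-170)/255 = 85/255 = 0.33333… → 0.33
= CMYK(0.43, 0.00, 0.33, 0.00)


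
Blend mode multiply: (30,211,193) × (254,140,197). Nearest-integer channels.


Multiply: C = A×B/255, rounded to nearest integer
R: 30×254/255 = 7620/255 ≈ 29.882 → 30
G: 211×140/255 = 29540/255 ≈ 115.843 → 116
B: 193×197/255 = 38021/255 ≈ 149.102 → 149
= RGB(30, 116, 149)


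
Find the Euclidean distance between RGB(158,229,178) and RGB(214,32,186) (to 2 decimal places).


d = √[(R₁-R₂)² + (G₁-G₂)² + (B₁-B₂)²]
d = √[(158-214)² + (229-32)² + (178-186)²]
d = √[3136 + 38809 + 64]
d = √42009
d ≈ 204.96


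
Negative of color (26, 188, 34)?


Invert: (255-R, 255-G, 255-B)
R: 255-26 = 229
G: 255-188 = 67
B: 255-34 = 221
= RGB(229, 67, 221)


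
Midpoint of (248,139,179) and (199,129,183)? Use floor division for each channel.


Midpoint: each channel = ⌊(C₁+C₂)/2⌋
R: ⌊(248+199)/2⌋ = 223
G: ⌊(139+129)/2⌋ = 134
B: ⌊(179+183)/2⌋ = 181
= RGB(223, 134, 181)


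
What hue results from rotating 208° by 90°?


New hue = (H + rotation) mod 360
New hue = (208 + 90) mod 360
= 298 mod 360
= 298°


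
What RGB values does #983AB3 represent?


98 → 152 (R)
3A → 58 (G)
B3 → 179 (B)
= RGB(152, 58, 179)


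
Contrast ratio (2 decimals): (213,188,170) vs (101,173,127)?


Linearize each sRGB channel c=v/255: c/12.92 if c ≤ 0.04045 else ((c+0.055)/1.055)^2.4
L = 0.2126×R_lin + 0.7152×G_lin + 0.0722×B_lin
Color 1 (213,188,170):
  R=213: 213/255≈0.8353 > 0.04045 → ((0.8353+0.055)/1.055)^2.4 ≈ 0.66539
  G=188: 188/255≈0.7373 > 0.04045 → ((0.7373+0.055)/1.055)^2.4 ≈ 0.50289
  B=170: 170/255≈0.6667 > 0.04045 → ((0.6667+0.055)/1.055)^2.4 ≈ 0.40198
  L1 = 0.2126×0.66539 + 0.7152×0.50289 + 0.0722×0.40198 ≈ 0.53015
Color 2 (101,173,127):
  R=101: 101/255≈0.3961 > 0.04045 → ((0.3961+0.055)/1.055)^2.4 ≈ 0.13014
  G=173: 173/255≈0.6784 > 0.04045 → ((0.6784+0.055)/1.055)^2.4 ≈ 0.41789
  B=127: 127/255≈0.4980 > 0.04045 → ((0.4980+0.055)/1.055)^2.4 ≈ 0.21223
  L2 = 0.2126×0.13014 + 0.7152×0.41789 + 0.0722×0.21223 ≈ 0.34186
Lighter = 0.53015, Darker = 0.34186
Ratio = (L_lighter + 0.05) / (L_darker + 0.05)
Ratio = (0.53015 + 0.05) / (0.34186 + 0.05) = 0.58015 / 0.39186 ≈ 1.4805
Ratio ≈ 1.48:1


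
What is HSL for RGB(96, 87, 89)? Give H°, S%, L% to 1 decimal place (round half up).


Normalize: R'=96/255≈0.3765, G'=87/255≈0.3412, B'=89/255≈0.3490
Max=96/255, Min=87/255, Δ=Max-Min=9/255
L = (Max+Min)/2 = (96+87)/510 = 183/510 = 0.35882… → L = 35.9%
L ≤ 0.5 → S = Δ/(Max+Min) = 9/(96+87) = 9/183 = 0.04918… → S = 4.9%
(the 1/255 factors cancel in S and H, so raw channel differences can be used)
Max is R' → H = 60 × (((G-B)/Δ) mod 6) = 60 × (((87-89)/9) mod 6)
  (-2)/9 = -0.2222…; negative, so add 6 → 5.7777…
  H = 60 × 5.7777… = 346.666…° → H = 346.7°
= HSL(346.7°, 4.9%, 35.9%)


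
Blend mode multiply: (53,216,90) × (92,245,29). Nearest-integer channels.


Multiply: C = A×B/255, rounded to nearest integer
R: 53×92/255 = 4876/255 ≈ 19.122 → 19
G: 216×245/255 = 52920/255 ≈ 207.529 → 208
B: 90×29/255 = 2610/255 ≈ 10.235 → 10
= RGB(19, 208, 10)


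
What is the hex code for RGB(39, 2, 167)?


R = 39 → 27 (hex)
G = 2 → 02 (hex)
B = 167 → A7 (hex)
Hex = #2702A7


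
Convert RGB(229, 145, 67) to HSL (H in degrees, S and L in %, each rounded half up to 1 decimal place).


Normalize: R'=229/255≈0.8980, G'=145/255≈0.5686, B'=67/255≈0.2627
Max=229/255, Min=67/255, Δ=Max-Min=162/255
L = (Max+Min)/2 = (229+67)/510 = 296/510 = 0.58039… → L = 58.0%
L > 0.5 → S = Δ/(2-Max-Min) = 162/(510-229-67) = 162/214 = 0.75700… → S = 75.7%
(the 1/255 factors cancel in S and H, so raw channel differences can be used)
Max is R' → H = 60 × (((G-B)/Δ) mod 6) = 60 × (((145-67)/162) mod 6)
  78/162 = 0.4814…
  H = 60 × 0.4814… = 28.888…° → H = 28.9°
= HSL(28.9°, 75.7%, 58.0%)


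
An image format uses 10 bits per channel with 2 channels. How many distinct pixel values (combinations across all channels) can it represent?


Total bits = 10 bits/channel × 2 channels = 20 bits
Distinct pixel values = 2^20
= 1,048,576 pixel values


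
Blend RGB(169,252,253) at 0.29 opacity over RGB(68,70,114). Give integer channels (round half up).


C = α×F + (1-α)×B, with 1-α = 0.71
R: 0.29×169 + 0.71×68 = 49.01 + 48.28 = 97.29 → 97
G: 0.29×252 + 0.71×70 = 73.08 + 49.70 = 122.78 → 123
B: 0.29×253 + 0.71×114 = 73.37 + 80.94 = 154.31 → 154
= RGB(97, 123, 154)


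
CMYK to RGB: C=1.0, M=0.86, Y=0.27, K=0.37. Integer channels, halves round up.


R = 255 × (1-C) × (1-K) = 255 × 0.00 × 0.63 = 0
G = 255 × (1-M) × (1-K) = 255 × 0.14 × 0.63 = 22.491 → 22
B = 255 × (1-Y) × (1-K) = 255 × 0.73 × 0.63 = 117.2745 → 117
= RGB(0, 22, 117)


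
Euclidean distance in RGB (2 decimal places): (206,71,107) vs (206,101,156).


d = √[(R₁-R₂)² + (G₁-G₂)² + (B₁-B₂)²]
d = √[(206-206)² + (71-101)² + (107-156)²]
d = √[0 + 900 + 2401]
d = √3301
d ≈ 57.45


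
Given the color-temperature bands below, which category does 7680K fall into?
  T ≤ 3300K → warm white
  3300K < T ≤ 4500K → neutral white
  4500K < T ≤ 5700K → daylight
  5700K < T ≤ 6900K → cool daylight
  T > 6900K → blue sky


Temperature: 7680K
7680K > 6900K → blue sky
Classification: blue sky


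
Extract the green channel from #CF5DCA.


Color: #CF5DCA
R = CF = 207
G = 5D = 93
B = CA = 202
Green = 93


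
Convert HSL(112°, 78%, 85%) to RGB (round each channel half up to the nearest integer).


H=112°, S=0.78, L=0.85
C = (1-|2L-1|)×S = (1-|0.70|)×0.78 = 0.234
H' = H/60 = 112/60 ≈ 1.8667; X = C×(1-|H' mod 2 - 1|) = 0.0312
m = L - C/2 = 0.85 - 0.117 = 0.733
Sector ⌊H'⌋ = 1 → (R',G',B') = (0.0312, 0.234, 0.0)
RGB = ((R'+m)×255, (G'+m)×255, (B'+m)×255) = (194.871, 246.585, 186.915)
Round half up → RGB(195, 247, 187)


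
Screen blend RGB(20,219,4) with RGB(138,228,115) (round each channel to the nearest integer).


Screen: C = 255 - (255-A)×(255-B)/255, rounded to nearest integer
R: 255 - (255-20)×(255-138)/255 = 255 - 27495/255 ≈ 255 - 107.824 = 147.176 → 147
G: 255 - (255-219)×(255-228)/255 = 255 - 972/255 ≈ 255 - 3.812 = 251.188 → 251
B: 255 - (255-4)×(255-115)/255 = 255 - 35140/255 ≈ 255 - 137.804 = 117.196 → 117
= RGB(147, 251, 117)


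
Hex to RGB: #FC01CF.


FC → 252 (R)
01 → 1 (G)
CF → 207 (B)
= RGB(252, 1, 207)


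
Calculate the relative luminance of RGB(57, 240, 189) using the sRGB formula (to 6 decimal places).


Linearize each channel (sRGB transfer function): c = v/255; c_lin = c/12.92 if c ≤ 0.04045, else ((c+0.055)/1.055)^2.4
  R: 57/255 ≈ 0.223529 > 0.04045 → ((0.223529+0.055)/1.055)^2.4 ≈ 0.040915
  G: 240/255 ≈ 0.941176 > 0.04045 → ((0.941176+0.055)/1.055)^2.4 ≈ 0.871367
  B: 189/255 ≈ 0.741176 > 0.04045 → ((0.741176+0.055)/1.055)^2.4 ≈ 0.508881
R_lin = 0.040915, G_lin = 0.871367, B_lin = 0.508881
L = 0.2126×R + 0.7152×G + 0.0722×B
L = 0.2126×0.040915 + 0.7152×0.871367 + 0.0722×0.508881
L ≈ 0.668642


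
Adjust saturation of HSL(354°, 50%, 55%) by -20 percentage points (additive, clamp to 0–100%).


Original S = 50%
Adjustment = -20 percentage points
New S = 50 + (-20) = 30
Clamp to [0, 100] → 30
= HSL(354°, 30%, 55%)


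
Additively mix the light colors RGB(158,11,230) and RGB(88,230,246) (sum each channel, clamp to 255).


Additive: each channel = min(255, C₁+C₂)
R: 158+88 = 246 → 246
G: 11+230 = 241 → 241
B: 230+246 = 476 → 255
= RGB(246, 241, 255)


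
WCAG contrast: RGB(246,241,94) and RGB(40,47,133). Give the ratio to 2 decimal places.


Linearize each sRGB channel c=v/255: c/12.92 if c ≤ 0.04045 else ((c+0.055)/1.055)^2.4
L = 0.2126×R_lin + 0.7152×G_lin + 0.0722×B_lin
Color 1 (246,241,94):
  R=246: 246/255≈0.9647 > 0.04045 → ((0.9647+0.055)/1.055)^2.4 ≈ 0.92158
  G=241: 241/255≈0.9451 > 0.04045 → ((0.9451+0.055)/1.055)^2.4 ≈ 0.87962
  B=94: 94/255≈0.3686 > 0.04045 → ((0.3686+0.055)/1.055)^2.4 ≈ 0.11193
  L1 = 0.2126×0.92158 + 0.7152×0.87962 + 0.0722×0.11193 ≈ 0.83312
Color 2 (40,47,133):
  R=40: 40/255≈0.1569 > 0.04045 → ((0.1569+0.055)/1.055)^2.4 ≈ 0.02122
  G=47: 47/255≈0.1843 > 0.04045 → ((0.1843+0.055)/1.055)^2.4 ≈ 0.02843
  B=133: 133/255≈0.5216 > 0.04045 → ((0.5216+0.055)/1.055)^2.4 ≈ 0.23455
  L2 = 0.2126×0.02122 + 0.7152×0.02843 + 0.0722×0.23455 ≈ 0.04178
Lighter = 0.83312, Darker = 0.04178
Ratio = (L_lighter + 0.05) / (L_darker + 0.05)
Ratio = (0.83312 + 0.05) / (0.04178 + 0.05) = 0.88312 / 0.09178 ≈ 9.6225
Ratio ≈ 9.62:1
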